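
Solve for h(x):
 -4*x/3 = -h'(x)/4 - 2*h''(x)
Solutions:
 h(x) = C1 + C2*exp(-x/8) + 8*x^2/3 - 128*x/3


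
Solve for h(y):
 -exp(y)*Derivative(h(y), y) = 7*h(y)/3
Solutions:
 h(y) = C1*exp(7*exp(-y)/3)


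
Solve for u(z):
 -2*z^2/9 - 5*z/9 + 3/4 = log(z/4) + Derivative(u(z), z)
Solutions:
 u(z) = C1 - 2*z^3/27 - 5*z^2/18 - z*log(z) + 2*z*log(2) + 7*z/4


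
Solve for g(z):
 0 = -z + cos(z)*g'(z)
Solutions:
 g(z) = C1 + Integral(z/cos(z), z)


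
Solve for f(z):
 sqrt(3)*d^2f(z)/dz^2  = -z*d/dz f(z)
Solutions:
 f(z) = C1 + C2*erf(sqrt(2)*3^(3/4)*z/6)


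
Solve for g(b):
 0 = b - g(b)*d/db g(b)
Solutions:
 g(b) = -sqrt(C1 + b^2)
 g(b) = sqrt(C1 + b^2)


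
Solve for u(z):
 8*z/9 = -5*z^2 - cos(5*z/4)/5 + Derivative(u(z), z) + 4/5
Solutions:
 u(z) = C1 + 5*z^3/3 + 4*z^2/9 - 4*z/5 + 4*sin(5*z/4)/25


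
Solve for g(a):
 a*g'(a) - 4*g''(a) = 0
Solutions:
 g(a) = C1 + C2*erfi(sqrt(2)*a/4)


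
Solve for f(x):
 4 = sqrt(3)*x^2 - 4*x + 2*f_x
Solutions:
 f(x) = C1 - sqrt(3)*x^3/6 + x^2 + 2*x


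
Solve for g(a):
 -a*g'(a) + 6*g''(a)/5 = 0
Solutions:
 g(a) = C1 + C2*erfi(sqrt(15)*a/6)


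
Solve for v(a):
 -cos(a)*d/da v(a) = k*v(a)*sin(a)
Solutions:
 v(a) = C1*exp(k*log(cos(a)))


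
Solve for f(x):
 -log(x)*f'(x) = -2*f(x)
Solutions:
 f(x) = C1*exp(2*li(x))


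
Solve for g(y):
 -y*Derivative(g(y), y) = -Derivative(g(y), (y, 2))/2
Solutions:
 g(y) = C1 + C2*erfi(y)


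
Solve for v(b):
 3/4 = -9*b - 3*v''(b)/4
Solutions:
 v(b) = C1 + C2*b - 2*b^3 - b^2/2


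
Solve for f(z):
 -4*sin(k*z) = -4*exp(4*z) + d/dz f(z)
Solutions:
 f(z) = C1 + exp(4*z) + 4*cos(k*z)/k


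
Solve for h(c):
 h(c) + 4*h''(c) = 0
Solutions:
 h(c) = C1*sin(c/2) + C2*cos(c/2)


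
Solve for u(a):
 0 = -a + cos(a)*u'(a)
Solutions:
 u(a) = C1 + Integral(a/cos(a), a)


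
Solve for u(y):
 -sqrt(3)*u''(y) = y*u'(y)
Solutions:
 u(y) = C1 + C2*erf(sqrt(2)*3^(3/4)*y/6)


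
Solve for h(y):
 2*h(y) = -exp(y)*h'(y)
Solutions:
 h(y) = C1*exp(2*exp(-y))


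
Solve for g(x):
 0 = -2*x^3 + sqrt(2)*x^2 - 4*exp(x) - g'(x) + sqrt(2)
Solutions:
 g(x) = C1 - x^4/2 + sqrt(2)*x^3/3 + sqrt(2)*x - 4*exp(x)


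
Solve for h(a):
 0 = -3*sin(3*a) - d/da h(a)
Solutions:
 h(a) = C1 + cos(3*a)


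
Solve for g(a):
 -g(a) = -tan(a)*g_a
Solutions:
 g(a) = C1*sin(a)


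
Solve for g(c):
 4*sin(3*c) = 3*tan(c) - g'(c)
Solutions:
 g(c) = C1 - 3*log(cos(c)) + 4*cos(3*c)/3


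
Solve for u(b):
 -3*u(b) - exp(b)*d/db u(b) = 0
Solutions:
 u(b) = C1*exp(3*exp(-b))


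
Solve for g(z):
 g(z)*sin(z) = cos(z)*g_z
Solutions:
 g(z) = C1/cos(z)


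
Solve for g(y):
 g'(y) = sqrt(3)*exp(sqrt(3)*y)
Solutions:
 g(y) = C1 + exp(sqrt(3)*y)


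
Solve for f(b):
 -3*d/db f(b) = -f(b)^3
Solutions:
 f(b) = -sqrt(6)*sqrt(-1/(C1 + b))/2
 f(b) = sqrt(6)*sqrt(-1/(C1 + b))/2


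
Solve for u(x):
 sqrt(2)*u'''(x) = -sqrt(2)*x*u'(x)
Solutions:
 u(x) = C1 + Integral(C2*airyai(-x) + C3*airybi(-x), x)


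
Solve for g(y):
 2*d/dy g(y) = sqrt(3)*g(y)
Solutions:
 g(y) = C1*exp(sqrt(3)*y/2)


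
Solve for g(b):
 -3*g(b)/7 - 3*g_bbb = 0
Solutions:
 g(b) = C3*exp(-7^(2/3)*b/7) + (C1*sin(sqrt(3)*7^(2/3)*b/14) + C2*cos(sqrt(3)*7^(2/3)*b/14))*exp(7^(2/3)*b/14)


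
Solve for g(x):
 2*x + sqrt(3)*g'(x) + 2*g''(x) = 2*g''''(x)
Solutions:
 g(x) = C1 + C2*exp(-2^(1/3)*sqrt(3)*x*(2*2^(1/3)/(sqrt(65) + 9)^(1/3) + (sqrt(65) + 9)^(1/3))/12)*sin(2^(1/3)*x*(-(sqrt(65) + 9)^(1/3) + 2*2^(1/3)/(sqrt(65) + 9)^(1/3))/4) + C3*exp(-2^(1/3)*sqrt(3)*x*(2*2^(1/3)/(sqrt(65) + 9)^(1/3) + (sqrt(65) + 9)^(1/3))/12)*cos(2^(1/3)*x*(-(sqrt(65) + 9)^(1/3) + 2*2^(1/3)/(sqrt(65) + 9)^(1/3))/4) + C4*exp(2^(1/3)*sqrt(3)*x*(2*2^(1/3)/(sqrt(65) + 9)^(1/3) + (sqrt(65) + 9)^(1/3))/6) - sqrt(3)*x^2/3 + 4*x/3


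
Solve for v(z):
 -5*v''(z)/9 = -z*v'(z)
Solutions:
 v(z) = C1 + C2*erfi(3*sqrt(10)*z/10)


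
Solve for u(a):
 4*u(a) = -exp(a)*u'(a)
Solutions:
 u(a) = C1*exp(4*exp(-a))


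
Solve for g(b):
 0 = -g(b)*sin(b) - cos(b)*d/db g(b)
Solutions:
 g(b) = C1*cos(b)


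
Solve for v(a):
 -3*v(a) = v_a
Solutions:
 v(a) = C1*exp(-3*a)


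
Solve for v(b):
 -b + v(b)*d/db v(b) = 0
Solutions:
 v(b) = -sqrt(C1 + b^2)
 v(b) = sqrt(C1 + b^2)


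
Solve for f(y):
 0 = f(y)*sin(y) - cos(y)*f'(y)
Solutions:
 f(y) = C1/cos(y)


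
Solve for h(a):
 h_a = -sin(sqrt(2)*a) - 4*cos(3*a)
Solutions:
 h(a) = C1 - 4*sin(3*a)/3 + sqrt(2)*cos(sqrt(2)*a)/2


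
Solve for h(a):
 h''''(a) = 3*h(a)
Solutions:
 h(a) = C1*exp(-3^(1/4)*a) + C2*exp(3^(1/4)*a) + C3*sin(3^(1/4)*a) + C4*cos(3^(1/4)*a)


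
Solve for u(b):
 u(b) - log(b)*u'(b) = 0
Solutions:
 u(b) = C1*exp(li(b))


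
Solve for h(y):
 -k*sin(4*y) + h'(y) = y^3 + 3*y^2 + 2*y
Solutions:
 h(y) = C1 - k*cos(4*y)/4 + y^4/4 + y^3 + y^2


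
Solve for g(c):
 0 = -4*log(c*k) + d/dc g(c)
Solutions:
 g(c) = C1 + 4*c*log(c*k) - 4*c


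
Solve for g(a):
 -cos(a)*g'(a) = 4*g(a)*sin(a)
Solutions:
 g(a) = C1*cos(a)^4


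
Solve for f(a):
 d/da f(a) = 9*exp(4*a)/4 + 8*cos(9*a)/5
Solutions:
 f(a) = C1 + 9*exp(4*a)/16 + 8*sin(9*a)/45


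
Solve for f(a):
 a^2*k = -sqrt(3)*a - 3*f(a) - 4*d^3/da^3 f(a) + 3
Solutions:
 f(a) = C3*exp(-6^(1/3)*a/2) - a^2*k/3 - sqrt(3)*a/3 + (C1*sin(2^(1/3)*3^(5/6)*a/4) + C2*cos(2^(1/3)*3^(5/6)*a/4))*exp(6^(1/3)*a/4) + 1


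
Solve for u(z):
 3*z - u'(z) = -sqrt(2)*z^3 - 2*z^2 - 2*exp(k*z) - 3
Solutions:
 u(z) = C1 + sqrt(2)*z^4/4 + 2*z^3/3 + 3*z^2/2 + 3*z + 2*exp(k*z)/k


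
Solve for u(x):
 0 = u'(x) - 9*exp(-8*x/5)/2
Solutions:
 u(x) = C1 - 45*exp(-8*x/5)/16


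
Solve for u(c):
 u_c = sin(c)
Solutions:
 u(c) = C1 - cos(c)


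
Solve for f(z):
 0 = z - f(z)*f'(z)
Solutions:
 f(z) = -sqrt(C1 + z^2)
 f(z) = sqrt(C1 + z^2)


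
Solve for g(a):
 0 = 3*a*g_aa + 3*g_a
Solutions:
 g(a) = C1 + C2*log(a)


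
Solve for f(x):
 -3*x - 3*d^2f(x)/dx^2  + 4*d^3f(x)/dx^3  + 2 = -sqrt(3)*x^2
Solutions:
 f(x) = C1 + C2*x + C3*exp(3*x/4) + sqrt(3)*x^4/36 + x^3*(-9 + 8*sqrt(3))/54 + x^2*(-9 + 16*sqrt(3))/27


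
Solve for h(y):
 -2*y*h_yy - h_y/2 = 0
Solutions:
 h(y) = C1 + C2*y^(3/4)


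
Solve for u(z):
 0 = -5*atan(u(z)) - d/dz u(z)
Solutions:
 Integral(1/atan(_y), (_y, u(z))) = C1 - 5*z


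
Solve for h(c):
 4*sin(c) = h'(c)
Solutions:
 h(c) = C1 - 4*cos(c)


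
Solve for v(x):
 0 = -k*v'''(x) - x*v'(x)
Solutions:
 v(x) = C1 + Integral(C2*airyai(x*(-1/k)^(1/3)) + C3*airybi(x*(-1/k)^(1/3)), x)


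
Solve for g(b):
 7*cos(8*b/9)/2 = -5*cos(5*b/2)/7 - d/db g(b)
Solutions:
 g(b) = C1 - 63*sin(8*b/9)/16 - 2*sin(5*b/2)/7


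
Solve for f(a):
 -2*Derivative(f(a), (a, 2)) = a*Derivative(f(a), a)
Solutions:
 f(a) = C1 + C2*erf(a/2)


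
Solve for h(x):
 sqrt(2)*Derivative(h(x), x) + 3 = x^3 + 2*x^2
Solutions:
 h(x) = C1 + sqrt(2)*x^4/8 + sqrt(2)*x^3/3 - 3*sqrt(2)*x/2


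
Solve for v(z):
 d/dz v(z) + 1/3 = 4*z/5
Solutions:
 v(z) = C1 + 2*z^2/5 - z/3


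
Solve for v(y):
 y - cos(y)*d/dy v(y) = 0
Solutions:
 v(y) = C1 + Integral(y/cos(y), y)


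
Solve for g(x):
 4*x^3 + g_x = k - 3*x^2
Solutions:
 g(x) = C1 + k*x - x^4 - x^3


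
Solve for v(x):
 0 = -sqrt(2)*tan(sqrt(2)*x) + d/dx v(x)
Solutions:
 v(x) = C1 - log(cos(sqrt(2)*x))


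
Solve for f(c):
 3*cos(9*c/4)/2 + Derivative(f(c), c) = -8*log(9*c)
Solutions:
 f(c) = C1 - 8*c*log(c) - 16*c*log(3) + 8*c - 2*sin(9*c/4)/3


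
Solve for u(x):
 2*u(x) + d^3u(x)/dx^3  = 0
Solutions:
 u(x) = C3*exp(-2^(1/3)*x) + (C1*sin(2^(1/3)*sqrt(3)*x/2) + C2*cos(2^(1/3)*sqrt(3)*x/2))*exp(2^(1/3)*x/2)


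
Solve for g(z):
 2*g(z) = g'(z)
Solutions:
 g(z) = C1*exp(2*z)


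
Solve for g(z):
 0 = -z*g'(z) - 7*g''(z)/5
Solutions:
 g(z) = C1 + C2*erf(sqrt(70)*z/14)


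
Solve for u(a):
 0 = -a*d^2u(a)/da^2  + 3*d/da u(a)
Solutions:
 u(a) = C1 + C2*a^4


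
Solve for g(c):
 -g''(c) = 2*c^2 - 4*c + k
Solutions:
 g(c) = C1 + C2*c - c^4/6 + 2*c^3/3 - c^2*k/2


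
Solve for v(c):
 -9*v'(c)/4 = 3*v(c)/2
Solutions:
 v(c) = C1*exp(-2*c/3)


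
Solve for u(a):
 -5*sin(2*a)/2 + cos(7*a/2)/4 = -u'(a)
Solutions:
 u(a) = C1 - sin(7*a/2)/14 - 5*cos(2*a)/4


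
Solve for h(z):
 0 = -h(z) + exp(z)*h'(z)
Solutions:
 h(z) = C1*exp(-exp(-z))


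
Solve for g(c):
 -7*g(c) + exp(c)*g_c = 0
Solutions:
 g(c) = C1*exp(-7*exp(-c))


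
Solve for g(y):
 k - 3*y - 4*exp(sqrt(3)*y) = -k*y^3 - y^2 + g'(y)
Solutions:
 g(y) = C1 + k*y^4/4 + k*y + y^3/3 - 3*y^2/2 - 4*sqrt(3)*exp(sqrt(3)*y)/3


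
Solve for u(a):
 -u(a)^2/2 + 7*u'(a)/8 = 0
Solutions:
 u(a) = -7/(C1 + 4*a)


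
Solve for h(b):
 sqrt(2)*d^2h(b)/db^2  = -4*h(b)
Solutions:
 h(b) = C1*sin(2^(3/4)*b) + C2*cos(2^(3/4)*b)


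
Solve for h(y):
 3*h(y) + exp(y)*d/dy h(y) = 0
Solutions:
 h(y) = C1*exp(3*exp(-y))


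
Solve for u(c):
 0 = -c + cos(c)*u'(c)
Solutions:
 u(c) = C1 + Integral(c/cos(c), c)


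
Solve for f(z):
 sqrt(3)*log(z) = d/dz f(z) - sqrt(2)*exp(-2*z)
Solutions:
 f(z) = C1 + sqrt(3)*z*log(z) - sqrt(3)*z - sqrt(2)*exp(-2*z)/2


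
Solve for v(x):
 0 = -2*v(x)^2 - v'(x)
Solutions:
 v(x) = 1/(C1 + 2*x)


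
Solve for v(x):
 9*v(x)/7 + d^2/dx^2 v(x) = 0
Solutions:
 v(x) = C1*sin(3*sqrt(7)*x/7) + C2*cos(3*sqrt(7)*x/7)


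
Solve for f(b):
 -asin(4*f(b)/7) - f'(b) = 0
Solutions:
 Integral(1/asin(4*_y/7), (_y, f(b))) = C1 - b


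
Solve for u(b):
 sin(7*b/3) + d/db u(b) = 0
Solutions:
 u(b) = C1 + 3*cos(7*b/3)/7


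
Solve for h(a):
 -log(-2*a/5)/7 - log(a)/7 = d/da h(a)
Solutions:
 h(a) = C1 - 2*a*log(a)/7 + a*(-log(2) + log(5) + 2 - I*pi)/7


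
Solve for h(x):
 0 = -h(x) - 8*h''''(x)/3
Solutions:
 h(x) = (C1*sin(2^(3/4)*3^(1/4)*x/4) + C2*cos(2^(3/4)*3^(1/4)*x/4))*exp(-2^(3/4)*3^(1/4)*x/4) + (C3*sin(2^(3/4)*3^(1/4)*x/4) + C4*cos(2^(3/4)*3^(1/4)*x/4))*exp(2^(3/4)*3^(1/4)*x/4)


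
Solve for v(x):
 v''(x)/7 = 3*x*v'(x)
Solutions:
 v(x) = C1 + C2*erfi(sqrt(42)*x/2)


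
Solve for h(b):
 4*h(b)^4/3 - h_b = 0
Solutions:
 h(b) = (-1/(C1 + 4*b))^(1/3)
 h(b) = (-1/(C1 + 4*b))^(1/3)*(-1 - sqrt(3)*I)/2
 h(b) = (-1/(C1 + 4*b))^(1/3)*(-1 + sqrt(3)*I)/2


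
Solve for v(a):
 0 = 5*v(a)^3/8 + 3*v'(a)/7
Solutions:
 v(a) = -2*sqrt(3)*sqrt(-1/(C1 - 35*a))
 v(a) = 2*sqrt(3)*sqrt(-1/(C1 - 35*a))


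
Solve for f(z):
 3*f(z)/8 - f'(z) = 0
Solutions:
 f(z) = C1*exp(3*z/8)


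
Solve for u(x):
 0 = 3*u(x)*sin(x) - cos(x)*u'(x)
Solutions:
 u(x) = C1/cos(x)^3


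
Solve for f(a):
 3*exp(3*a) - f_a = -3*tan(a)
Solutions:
 f(a) = C1 + exp(3*a) - 3*log(cos(a))


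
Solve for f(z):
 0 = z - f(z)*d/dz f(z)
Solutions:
 f(z) = -sqrt(C1 + z^2)
 f(z) = sqrt(C1 + z^2)


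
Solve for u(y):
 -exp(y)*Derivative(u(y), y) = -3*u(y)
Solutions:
 u(y) = C1*exp(-3*exp(-y))


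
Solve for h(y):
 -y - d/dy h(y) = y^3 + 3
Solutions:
 h(y) = C1 - y^4/4 - y^2/2 - 3*y


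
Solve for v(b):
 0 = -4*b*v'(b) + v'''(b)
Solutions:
 v(b) = C1 + Integral(C2*airyai(2^(2/3)*b) + C3*airybi(2^(2/3)*b), b)


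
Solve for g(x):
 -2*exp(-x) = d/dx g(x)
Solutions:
 g(x) = C1 + 2*exp(-x)


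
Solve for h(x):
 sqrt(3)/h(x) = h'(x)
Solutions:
 h(x) = -sqrt(C1 + 2*sqrt(3)*x)
 h(x) = sqrt(C1 + 2*sqrt(3)*x)


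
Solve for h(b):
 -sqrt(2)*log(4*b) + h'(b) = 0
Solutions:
 h(b) = C1 + sqrt(2)*b*log(b) - sqrt(2)*b + 2*sqrt(2)*b*log(2)


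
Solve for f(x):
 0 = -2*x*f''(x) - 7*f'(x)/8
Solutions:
 f(x) = C1 + C2*x^(9/16)


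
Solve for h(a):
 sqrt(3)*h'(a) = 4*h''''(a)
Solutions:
 h(a) = C1 + C4*exp(2^(1/3)*3^(1/6)*a/2) + (C2*sin(2^(1/3)*3^(2/3)*a/4) + C3*cos(2^(1/3)*3^(2/3)*a/4))*exp(-2^(1/3)*3^(1/6)*a/4)


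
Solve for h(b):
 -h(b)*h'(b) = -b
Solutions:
 h(b) = -sqrt(C1 + b^2)
 h(b) = sqrt(C1 + b^2)


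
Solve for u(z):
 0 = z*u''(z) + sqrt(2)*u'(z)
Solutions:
 u(z) = C1 + C2*z^(1 - sqrt(2))


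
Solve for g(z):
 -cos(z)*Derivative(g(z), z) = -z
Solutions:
 g(z) = C1 + Integral(z/cos(z), z)


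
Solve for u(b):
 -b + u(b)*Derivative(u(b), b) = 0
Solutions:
 u(b) = -sqrt(C1 + b^2)
 u(b) = sqrt(C1 + b^2)


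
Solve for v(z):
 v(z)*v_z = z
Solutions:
 v(z) = -sqrt(C1 + z^2)
 v(z) = sqrt(C1 + z^2)


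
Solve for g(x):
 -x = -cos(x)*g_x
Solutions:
 g(x) = C1 + Integral(x/cos(x), x)


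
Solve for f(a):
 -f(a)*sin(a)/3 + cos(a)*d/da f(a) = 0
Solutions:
 f(a) = C1/cos(a)^(1/3)


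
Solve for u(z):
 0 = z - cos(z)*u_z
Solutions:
 u(z) = C1 + Integral(z/cos(z), z)


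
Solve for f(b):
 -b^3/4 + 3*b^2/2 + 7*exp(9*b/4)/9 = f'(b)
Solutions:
 f(b) = C1 - b^4/16 + b^3/2 + 28*exp(9*b/4)/81


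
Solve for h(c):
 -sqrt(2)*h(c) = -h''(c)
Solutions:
 h(c) = C1*exp(-2^(1/4)*c) + C2*exp(2^(1/4)*c)


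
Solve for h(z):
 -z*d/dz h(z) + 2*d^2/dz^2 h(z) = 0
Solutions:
 h(z) = C1 + C2*erfi(z/2)


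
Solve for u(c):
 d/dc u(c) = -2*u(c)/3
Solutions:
 u(c) = C1*exp(-2*c/3)


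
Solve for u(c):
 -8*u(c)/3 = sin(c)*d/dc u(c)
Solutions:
 u(c) = C1*(cos(c) + 1)^(4/3)/(cos(c) - 1)^(4/3)


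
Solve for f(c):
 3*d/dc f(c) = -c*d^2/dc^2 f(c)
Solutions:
 f(c) = C1 + C2/c^2


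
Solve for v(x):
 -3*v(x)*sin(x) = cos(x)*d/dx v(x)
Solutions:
 v(x) = C1*cos(x)^3


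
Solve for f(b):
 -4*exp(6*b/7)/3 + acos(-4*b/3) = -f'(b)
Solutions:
 f(b) = C1 - b*acos(-4*b/3) - sqrt(9 - 16*b^2)/4 + 14*exp(6*b/7)/9


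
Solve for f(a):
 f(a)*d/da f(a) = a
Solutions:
 f(a) = -sqrt(C1 + a^2)
 f(a) = sqrt(C1 + a^2)


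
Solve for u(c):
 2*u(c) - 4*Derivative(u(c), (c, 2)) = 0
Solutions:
 u(c) = C1*exp(-sqrt(2)*c/2) + C2*exp(sqrt(2)*c/2)


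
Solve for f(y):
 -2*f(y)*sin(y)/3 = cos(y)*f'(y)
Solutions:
 f(y) = C1*cos(y)^(2/3)


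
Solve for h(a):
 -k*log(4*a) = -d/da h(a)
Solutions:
 h(a) = C1 + a*k*log(a) - a*k + a*k*log(4)


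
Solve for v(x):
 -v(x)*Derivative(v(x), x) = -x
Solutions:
 v(x) = -sqrt(C1 + x^2)
 v(x) = sqrt(C1 + x^2)


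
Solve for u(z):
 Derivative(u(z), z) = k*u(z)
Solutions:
 u(z) = C1*exp(k*z)


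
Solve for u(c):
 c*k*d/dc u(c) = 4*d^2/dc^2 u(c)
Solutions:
 u(c) = Piecewise((-sqrt(2)*sqrt(pi)*C1*erf(sqrt(2)*c*sqrt(-k)/4)/sqrt(-k) - C2, (k > 0) | (k < 0)), (-C1*c - C2, True))


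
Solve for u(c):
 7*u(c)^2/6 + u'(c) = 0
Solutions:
 u(c) = 6/(C1 + 7*c)


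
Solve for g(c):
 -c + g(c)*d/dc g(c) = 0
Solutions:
 g(c) = -sqrt(C1 + c^2)
 g(c) = sqrt(C1 + c^2)


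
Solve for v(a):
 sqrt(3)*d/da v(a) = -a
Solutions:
 v(a) = C1 - sqrt(3)*a^2/6


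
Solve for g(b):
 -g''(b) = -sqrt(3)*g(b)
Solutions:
 g(b) = C1*exp(-3^(1/4)*b) + C2*exp(3^(1/4)*b)


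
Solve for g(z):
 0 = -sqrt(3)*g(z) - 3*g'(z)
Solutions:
 g(z) = C1*exp(-sqrt(3)*z/3)


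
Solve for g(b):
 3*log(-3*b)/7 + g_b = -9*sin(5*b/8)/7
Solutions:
 g(b) = C1 - 3*b*log(-b)/7 - 3*b*log(3)/7 + 3*b/7 + 72*cos(5*b/8)/35


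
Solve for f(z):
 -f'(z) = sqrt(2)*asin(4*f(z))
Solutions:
 Integral(1/asin(4*_y), (_y, f(z))) = C1 - sqrt(2)*z


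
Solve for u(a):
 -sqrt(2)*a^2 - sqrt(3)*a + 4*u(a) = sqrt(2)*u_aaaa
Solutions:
 u(a) = C1*exp(-2^(3/8)*a) + C2*exp(2^(3/8)*a) + C3*sin(2^(3/8)*a) + C4*cos(2^(3/8)*a) + sqrt(2)*a^2/4 + sqrt(3)*a/4


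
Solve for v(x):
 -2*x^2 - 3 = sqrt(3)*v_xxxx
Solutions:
 v(x) = C1 + C2*x + C3*x^2 + C4*x^3 - sqrt(3)*x^6/540 - sqrt(3)*x^4/24


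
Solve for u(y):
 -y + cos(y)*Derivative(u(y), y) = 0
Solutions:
 u(y) = C1 + Integral(y/cos(y), y)


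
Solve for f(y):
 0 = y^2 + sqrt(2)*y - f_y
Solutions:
 f(y) = C1 + y^3/3 + sqrt(2)*y^2/2


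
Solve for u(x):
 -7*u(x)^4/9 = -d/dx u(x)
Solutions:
 u(x) = 3^(1/3)*(-1/(C1 + 7*x))^(1/3)
 u(x) = (-1/(C1 + 7*x))^(1/3)*(-3^(1/3) - 3^(5/6)*I)/2
 u(x) = (-1/(C1 + 7*x))^(1/3)*(-3^(1/3) + 3^(5/6)*I)/2


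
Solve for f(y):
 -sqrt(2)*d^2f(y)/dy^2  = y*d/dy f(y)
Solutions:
 f(y) = C1 + C2*erf(2^(1/4)*y/2)


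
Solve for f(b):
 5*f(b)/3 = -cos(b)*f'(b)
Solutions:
 f(b) = C1*(sin(b) - 1)^(5/6)/(sin(b) + 1)^(5/6)


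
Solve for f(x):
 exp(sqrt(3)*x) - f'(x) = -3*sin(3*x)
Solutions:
 f(x) = C1 + sqrt(3)*exp(sqrt(3)*x)/3 - cos(3*x)


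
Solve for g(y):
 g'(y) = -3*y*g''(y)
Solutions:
 g(y) = C1 + C2*y^(2/3)


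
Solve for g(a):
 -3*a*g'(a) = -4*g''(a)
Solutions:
 g(a) = C1 + C2*erfi(sqrt(6)*a/4)


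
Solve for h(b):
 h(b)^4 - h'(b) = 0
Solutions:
 h(b) = (-1/(C1 + 3*b))^(1/3)
 h(b) = (-1/(C1 + b))^(1/3)*(-3^(2/3) - 3*3^(1/6)*I)/6
 h(b) = (-1/(C1 + b))^(1/3)*(-3^(2/3) + 3*3^(1/6)*I)/6


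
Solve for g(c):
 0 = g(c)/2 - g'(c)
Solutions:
 g(c) = C1*exp(c/2)


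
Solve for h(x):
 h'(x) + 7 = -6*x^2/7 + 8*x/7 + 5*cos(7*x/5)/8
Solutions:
 h(x) = C1 - 2*x^3/7 + 4*x^2/7 - 7*x + 25*sin(7*x/5)/56


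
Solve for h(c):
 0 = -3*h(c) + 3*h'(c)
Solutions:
 h(c) = C1*exp(c)


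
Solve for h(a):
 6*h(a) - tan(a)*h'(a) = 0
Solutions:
 h(a) = C1*sin(a)^6


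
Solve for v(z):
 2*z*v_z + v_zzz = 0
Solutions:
 v(z) = C1 + Integral(C2*airyai(-2^(1/3)*z) + C3*airybi(-2^(1/3)*z), z)


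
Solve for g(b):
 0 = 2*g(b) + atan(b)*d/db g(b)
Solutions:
 g(b) = C1*exp(-2*Integral(1/atan(b), b))


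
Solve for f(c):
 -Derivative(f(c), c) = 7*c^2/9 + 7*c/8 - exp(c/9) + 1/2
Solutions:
 f(c) = C1 - 7*c^3/27 - 7*c^2/16 - c/2 + 9*exp(c/9)


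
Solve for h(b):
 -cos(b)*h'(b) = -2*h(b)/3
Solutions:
 h(b) = C1*(sin(b) + 1)^(1/3)/(sin(b) - 1)^(1/3)


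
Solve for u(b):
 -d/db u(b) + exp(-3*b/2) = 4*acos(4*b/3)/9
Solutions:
 u(b) = C1 - 4*b*acos(4*b/3)/9 + sqrt(9 - 16*b^2)/9 - 2*exp(-3*b/2)/3


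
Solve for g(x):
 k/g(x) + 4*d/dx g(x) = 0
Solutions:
 g(x) = -sqrt(C1 - 2*k*x)/2
 g(x) = sqrt(C1 - 2*k*x)/2


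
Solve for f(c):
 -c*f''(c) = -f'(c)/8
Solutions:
 f(c) = C1 + C2*c^(9/8)


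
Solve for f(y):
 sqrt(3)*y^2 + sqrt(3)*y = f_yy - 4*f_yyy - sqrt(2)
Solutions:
 f(y) = C1 + C2*y + C3*exp(y/4) + sqrt(3)*y^4/12 + 3*sqrt(3)*y^3/2 + y^2*(sqrt(2)/2 + 18*sqrt(3))


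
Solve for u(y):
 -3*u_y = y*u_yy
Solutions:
 u(y) = C1 + C2/y^2


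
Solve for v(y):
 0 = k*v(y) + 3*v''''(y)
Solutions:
 v(y) = C1*exp(-3^(3/4)*y*(-k)^(1/4)/3) + C2*exp(3^(3/4)*y*(-k)^(1/4)/3) + C3*exp(-3^(3/4)*I*y*(-k)^(1/4)/3) + C4*exp(3^(3/4)*I*y*(-k)^(1/4)/3)


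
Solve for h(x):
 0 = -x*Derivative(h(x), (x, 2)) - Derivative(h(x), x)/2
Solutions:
 h(x) = C1 + C2*sqrt(x)


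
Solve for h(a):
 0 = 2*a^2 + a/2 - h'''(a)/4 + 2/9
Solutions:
 h(a) = C1 + C2*a + C3*a^2 + 2*a^5/15 + a^4/12 + 4*a^3/27


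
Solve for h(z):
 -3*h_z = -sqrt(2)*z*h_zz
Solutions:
 h(z) = C1 + C2*z^(1 + 3*sqrt(2)/2)


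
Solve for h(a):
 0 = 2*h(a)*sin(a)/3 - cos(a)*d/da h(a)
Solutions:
 h(a) = C1/cos(a)^(2/3)


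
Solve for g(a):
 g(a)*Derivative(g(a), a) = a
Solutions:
 g(a) = -sqrt(C1 + a^2)
 g(a) = sqrt(C1 + a^2)


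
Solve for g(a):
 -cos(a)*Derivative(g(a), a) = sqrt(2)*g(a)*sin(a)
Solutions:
 g(a) = C1*cos(a)^(sqrt(2))


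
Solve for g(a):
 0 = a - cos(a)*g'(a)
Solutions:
 g(a) = C1 + Integral(a/cos(a), a)


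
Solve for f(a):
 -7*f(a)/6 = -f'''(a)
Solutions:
 f(a) = C3*exp(6^(2/3)*7^(1/3)*a/6) + (C1*sin(2^(2/3)*3^(1/6)*7^(1/3)*a/4) + C2*cos(2^(2/3)*3^(1/6)*7^(1/3)*a/4))*exp(-6^(2/3)*7^(1/3)*a/12)


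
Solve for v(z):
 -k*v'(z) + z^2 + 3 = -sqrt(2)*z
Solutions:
 v(z) = C1 + z^3/(3*k) + sqrt(2)*z^2/(2*k) + 3*z/k


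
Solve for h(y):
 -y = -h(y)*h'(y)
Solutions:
 h(y) = -sqrt(C1 + y^2)
 h(y) = sqrt(C1 + y^2)


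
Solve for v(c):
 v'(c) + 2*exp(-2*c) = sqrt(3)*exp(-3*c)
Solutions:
 v(c) = C1 + exp(-2*c) - sqrt(3)*exp(-3*c)/3


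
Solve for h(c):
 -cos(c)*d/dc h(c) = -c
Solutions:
 h(c) = C1 + Integral(c/cos(c), c)


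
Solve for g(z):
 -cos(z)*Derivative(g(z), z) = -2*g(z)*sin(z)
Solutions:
 g(z) = C1/cos(z)^2


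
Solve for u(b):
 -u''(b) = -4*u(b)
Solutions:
 u(b) = C1*exp(-2*b) + C2*exp(2*b)


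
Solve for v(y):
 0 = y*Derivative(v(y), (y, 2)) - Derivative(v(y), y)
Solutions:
 v(y) = C1 + C2*y^2


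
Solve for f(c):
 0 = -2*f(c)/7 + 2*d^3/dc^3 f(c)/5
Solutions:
 f(c) = C3*exp(5^(1/3)*7^(2/3)*c/7) + (C1*sin(sqrt(3)*5^(1/3)*7^(2/3)*c/14) + C2*cos(sqrt(3)*5^(1/3)*7^(2/3)*c/14))*exp(-5^(1/3)*7^(2/3)*c/14)


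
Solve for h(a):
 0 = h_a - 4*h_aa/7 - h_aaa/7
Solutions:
 h(a) = C1 + C2*exp(a*(-2 + sqrt(11))) + C3*exp(-a*(2 + sqrt(11)))


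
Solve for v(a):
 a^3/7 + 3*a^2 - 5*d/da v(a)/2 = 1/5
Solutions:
 v(a) = C1 + a^4/70 + 2*a^3/5 - 2*a/25


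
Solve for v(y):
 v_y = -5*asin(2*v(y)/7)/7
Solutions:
 Integral(1/asin(2*_y/7), (_y, v(y))) = C1 - 5*y/7


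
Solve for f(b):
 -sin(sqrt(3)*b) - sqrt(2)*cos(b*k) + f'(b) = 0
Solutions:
 f(b) = C1 - sqrt(3)*cos(sqrt(3)*b)/3 + sqrt(2)*sin(b*k)/k


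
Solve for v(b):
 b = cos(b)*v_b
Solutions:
 v(b) = C1 + Integral(b/cos(b), b)


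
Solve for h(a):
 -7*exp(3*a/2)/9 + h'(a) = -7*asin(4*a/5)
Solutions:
 h(a) = C1 - 7*a*asin(4*a/5) - 7*sqrt(25 - 16*a^2)/4 + 14*exp(3*a/2)/27


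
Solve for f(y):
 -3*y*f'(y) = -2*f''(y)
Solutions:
 f(y) = C1 + C2*erfi(sqrt(3)*y/2)


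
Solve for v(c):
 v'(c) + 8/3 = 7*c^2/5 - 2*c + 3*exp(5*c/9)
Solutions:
 v(c) = C1 + 7*c^3/15 - c^2 - 8*c/3 + 27*exp(5*c/9)/5


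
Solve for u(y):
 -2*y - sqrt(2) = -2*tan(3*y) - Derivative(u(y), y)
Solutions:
 u(y) = C1 + y^2 + sqrt(2)*y + 2*log(cos(3*y))/3


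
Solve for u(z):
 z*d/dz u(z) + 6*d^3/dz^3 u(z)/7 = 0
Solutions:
 u(z) = C1 + Integral(C2*airyai(-6^(2/3)*7^(1/3)*z/6) + C3*airybi(-6^(2/3)*7^(1/3)*z/6), z)


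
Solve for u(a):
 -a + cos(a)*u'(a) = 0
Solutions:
 u(a) = C1 + Integral(a/cos(a), a)


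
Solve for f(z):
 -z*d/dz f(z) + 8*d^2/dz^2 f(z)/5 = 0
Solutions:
 f(z) = C1 + C2*erfi(sqrt(5)*z/4)


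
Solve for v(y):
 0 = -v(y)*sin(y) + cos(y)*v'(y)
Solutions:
 v(y) = C1/cos(y)


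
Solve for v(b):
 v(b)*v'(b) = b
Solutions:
 v(b) = -sqrt(C1 + b^2)
 v(b) = sqrt(C1 + b^2)


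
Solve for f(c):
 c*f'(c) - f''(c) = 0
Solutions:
 f(c) = C1 + C2*erfi(sqrt(2)*c/2)


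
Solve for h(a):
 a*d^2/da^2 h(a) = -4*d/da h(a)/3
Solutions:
 h(a) = C1 + C2/a^(1/3)


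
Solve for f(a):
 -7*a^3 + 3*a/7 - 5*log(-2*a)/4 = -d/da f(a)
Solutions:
 f(a) = C1 + 7*a^4/4 - 3*a^2/14 + 5*a*log(-a)/4 + 5*a*(-1 + log(2))/4


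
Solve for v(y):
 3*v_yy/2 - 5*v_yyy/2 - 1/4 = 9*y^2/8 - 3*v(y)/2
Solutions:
 v(y) = C1*exp(y*(-2^(2/3)*(5*sqrt(237) + 77)^(1/3) - 2*2^(1/3)/(5*sqrt(237) + 77)^(1/3) + 4)/20)*sin(2^(1/3)*sqrt(3)*y*(-2^(1/3)*(5*sqrt(237) + 77)^(1/3) + 2/(5*sqrt(237) + 77)^(1/3))/20) + C2*exp(y*(-2^(2/3)*(5*sqrt(237) + 77)^(1/3) - 2*2^(1/3)/(5*sqrt(237) + 77)^(1/3) + 4)/20)*cos(2^(1/3)*sqrt(3)*y*(-2^(1/3)*(5*sqrt(237) + 77)^(1/3) + 2/(5*sqrt(237) + 77)^(1/3))/20) + C3*exp(y*(2*2^(1/3)/(5*sqrt(237) + 77)^(1/3) + 2 + 2^(2/3)*(5*sqrt(237) + 77)^(1/3))/10) + 3*y^2/4 - 4/3


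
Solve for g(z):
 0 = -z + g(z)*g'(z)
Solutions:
 g(z) = -sqrt(C1 + z^2)
 g(z) = sqrt(C1 + z^2)


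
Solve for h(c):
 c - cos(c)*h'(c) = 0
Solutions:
 h(c) = C1 + Integral(c/cos(c), c)


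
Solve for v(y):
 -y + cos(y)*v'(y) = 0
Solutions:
 v(y) = C1 + Integral(y/cos(y), y)


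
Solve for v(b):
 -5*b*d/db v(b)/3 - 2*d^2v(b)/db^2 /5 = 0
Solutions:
 v(b) = C1 + C2*erf(5*sqrt(3)*b/6)


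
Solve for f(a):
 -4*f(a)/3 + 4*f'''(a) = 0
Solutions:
 f(a) = C3*exp(3^(2/3)*a/3) + (C1*sin(3^(1/6)*a/2) + C2*cos(3^(1/6)*a/2))*exp(-3^(2/3)*a/6)


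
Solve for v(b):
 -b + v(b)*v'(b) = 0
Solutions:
 v(b) = -sqrt(C1 + b^2)
 v(b) = sqrt(C1 + b^2)


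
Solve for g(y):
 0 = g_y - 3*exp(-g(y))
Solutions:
 g(y) = log(C1 + 3*y)


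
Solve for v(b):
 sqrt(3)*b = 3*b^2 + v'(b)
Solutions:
 v(b) = C1 - b^3 + sqrt(3)*b^2/2


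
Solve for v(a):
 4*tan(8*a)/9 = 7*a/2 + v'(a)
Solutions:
 v(a) = C1 - 7*a^2/4 - log(cos(8*a))/18


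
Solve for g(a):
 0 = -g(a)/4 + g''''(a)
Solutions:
 g(a) = C1*exp(-sqrt(2)*a/2) + C2*exp(sqrt(2)*a/2) + C3*sin(sqrt(2)*a/2) + C4*cos(sqrt(2)*a/2)


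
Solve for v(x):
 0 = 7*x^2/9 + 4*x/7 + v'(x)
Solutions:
 v(x) = C1 - 7*x^3/27 - 2*x^2/7


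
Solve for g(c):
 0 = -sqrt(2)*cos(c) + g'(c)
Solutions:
 g(c) = C1 + sqrt(2)*sin(c)


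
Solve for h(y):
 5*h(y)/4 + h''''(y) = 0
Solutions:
 h(y) = (C1*sin(5^(1/4)*y/2) + C2*cos(5^(1/4)*y/2))*exp(-5^(1/4)*y/2) + (C3*sin(5^(1/4)*y/2) + C4*cos(5^(1/4)*y/2))*exp(5^(1/4)*y/2)


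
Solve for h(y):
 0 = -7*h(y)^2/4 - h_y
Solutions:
 h(y) = 4/(C1 + 7*y)


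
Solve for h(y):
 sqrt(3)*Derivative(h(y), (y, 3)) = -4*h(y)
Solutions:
 h(y) = C3*exp(-2^(2/3)*3^(5/6)*y/3) + (C1*sin(2^(2/3)*3^(1/3)*y/2) + C2*cos(2^(2/3)*3^(1/3)*y/2))*exp(2^(2/3)*3^(5/6)*y/6)


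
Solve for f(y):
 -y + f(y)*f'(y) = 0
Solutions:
 f(y) = -sqrt(C1 + y^2)
 f(y) = sqrt(C1 + y^2)


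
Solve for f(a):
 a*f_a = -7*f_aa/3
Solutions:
 f(a) = C1 + C2*erf(sqrt(42)*a/14)


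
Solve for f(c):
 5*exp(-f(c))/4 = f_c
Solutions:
 f(c) = log(C1 + 5*c/4)


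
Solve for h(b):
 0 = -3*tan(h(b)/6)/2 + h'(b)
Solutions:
 h(b) = -6*asin(C1*exp(b/4)) + 6*pi
 h(b) = 6*asin(C1*exp(b/4))


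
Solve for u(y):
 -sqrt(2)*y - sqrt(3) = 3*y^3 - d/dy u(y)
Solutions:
 u(y) = C1 + 3*y^4/4 + sqrt(2)*y^2/2 + sqrt(3)*y


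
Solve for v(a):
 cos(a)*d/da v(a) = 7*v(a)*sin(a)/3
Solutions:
 v(a) = C1/cos(a)^(7/3)


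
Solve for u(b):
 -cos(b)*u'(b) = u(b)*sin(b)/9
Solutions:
 u(b) = C1*cos(b)^(1/9)


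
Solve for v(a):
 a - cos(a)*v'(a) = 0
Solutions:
 v(a) = C1 + Integral(a/cos(a), a)


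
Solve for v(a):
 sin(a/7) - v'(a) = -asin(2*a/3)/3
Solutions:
 v(a) = C1 + a*asin(2*a/3)/3 + sqrt(9 - 4*a^2)/6 - 7*cos(a/7)


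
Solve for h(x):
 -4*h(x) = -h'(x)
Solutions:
 h(x) = C1*exp(4*x)


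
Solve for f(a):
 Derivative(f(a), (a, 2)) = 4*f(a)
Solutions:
 f(a) = C1*exp(-2*a) + C2*exp(2*a)


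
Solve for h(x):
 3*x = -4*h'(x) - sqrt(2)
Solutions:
 h(x) = C1 - 3*x^2/8 - sqrt(2)*x/4


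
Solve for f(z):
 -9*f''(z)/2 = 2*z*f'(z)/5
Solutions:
 f(z) = C1 + C2*erf(sqrt(10)*z/15)


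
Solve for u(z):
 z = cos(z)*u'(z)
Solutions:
 u(z) = C1 + Integral(z/cos(z), z)


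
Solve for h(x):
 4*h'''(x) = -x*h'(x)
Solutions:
 h(x) = C1 + Integral(C2*airyai(-2^(1/3)*x/2) + C3*airybi(-2^(1/3)*x/2), x)


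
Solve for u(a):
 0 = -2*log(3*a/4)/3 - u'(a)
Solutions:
 u(a) = C1 - 2*a*log(a)/3 - 2*a*log(3)/3 + 2*a/3 + 4*a*log(2)/3


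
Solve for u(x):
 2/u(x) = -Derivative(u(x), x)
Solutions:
 u(x) = -sqrt(C1 - 4*x)
 u(x) = sqrt(C1 - 4*x)


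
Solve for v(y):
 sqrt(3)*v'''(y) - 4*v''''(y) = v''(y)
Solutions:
 v(y) = C1 + C2*y + (C3*sin(sqrt(13)*y/8) + C4*cos(sqrt(13)*y/8))*exp(sqrt(3)*y/8)


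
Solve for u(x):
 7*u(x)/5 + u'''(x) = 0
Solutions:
 u(x) = C3*exp(-5^(2/3)*7^(1/3)*x/5) + (C1*sin(sqrt(3)*5^(2/3)*7^(1/3)*x/10) + C2*cos(sqrt(3)*5^(2/3)*7^(1/3)*x/10))*exp(5^(2/3)*7^(1/3)*x/10)


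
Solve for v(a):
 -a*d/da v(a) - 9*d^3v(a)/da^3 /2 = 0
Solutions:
 v(a) = C1 + Integral(C2*airyai(-6^(1/3)*a/3) + C3*airybi(-6^(1/3)*a/3), a)


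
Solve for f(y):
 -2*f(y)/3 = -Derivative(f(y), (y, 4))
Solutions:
 f(y) = C1*exp(-2^(1/4)*3^(3/4)*y/3) + C2*exp(2^(1/4)*3^(3/4)*y/3) + C3*sin(2^(1/4)*3^(3/4)*y/3) + C4*cos(2^(1/4)*3^(3/4)*y/3)


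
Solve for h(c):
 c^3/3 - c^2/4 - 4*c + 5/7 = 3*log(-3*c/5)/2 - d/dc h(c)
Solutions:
 h(c) = C1 - c^4/12 + c^3/12 + 2*c^2 + 3*c*log(-c)/2 + c*(-2*log(5) - 31/14 + log(3) + log(15)/2)


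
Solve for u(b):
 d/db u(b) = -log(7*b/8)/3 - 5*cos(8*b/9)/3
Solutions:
 u(b) = C1 - b*log(b)/3 - b*log(7)/3 + b/3 + b*log(2) - 15*sin(8*b/9)/8


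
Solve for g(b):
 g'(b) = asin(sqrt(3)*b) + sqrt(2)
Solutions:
 g(b) = C1 + b*asin(sqrt(3)*b) + sqrt(2)*b + sqrt(3)*sqrt(1 - 3*b^2)/3


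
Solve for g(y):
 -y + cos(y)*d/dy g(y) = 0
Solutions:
 g(y) = C1 + Integral(y/cos(y), y)


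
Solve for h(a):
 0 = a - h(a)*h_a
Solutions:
 h(a) = -sqrt(C1 + a^2)
 h(a) = sqrt(C1 + a^2)


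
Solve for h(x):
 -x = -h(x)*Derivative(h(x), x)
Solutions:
 h(x) = -sqrt(C1 + x^2)
 h(x) = sqrt(C1 + x^2)


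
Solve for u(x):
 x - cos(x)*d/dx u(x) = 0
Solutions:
 u(x) = C1 + Integral(x/cos(x), x)


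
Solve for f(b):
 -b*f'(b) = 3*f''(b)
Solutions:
 f(b) = C1 + C2*erf(sqrt(6)*b/6)


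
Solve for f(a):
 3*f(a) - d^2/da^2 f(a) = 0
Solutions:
 f(a) = C1*exp(-sqrt(3)*a) + C2*exp(sqrt(3)*a)


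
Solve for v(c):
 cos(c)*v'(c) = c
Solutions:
 v(c) = C1 + Integral(c/cos(c), c)


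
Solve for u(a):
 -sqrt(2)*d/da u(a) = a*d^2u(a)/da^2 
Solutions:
 u(a) = C1 + C2*a^(1 - sqrt(2))


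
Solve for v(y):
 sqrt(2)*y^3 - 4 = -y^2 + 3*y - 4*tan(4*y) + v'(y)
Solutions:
 v(y) = C1 + sqrt(2)*y^4/4 + y^3/3 - 3*y^2/2 - 4*y - log(cos(4*y))


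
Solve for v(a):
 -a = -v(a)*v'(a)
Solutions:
 v(a) = -sqrt(C1 + a^2)
 v(a) = sqrt(C1 + a^2)


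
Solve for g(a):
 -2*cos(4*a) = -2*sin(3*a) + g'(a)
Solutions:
 g(a) = C1 - sin(4*a)/2 - 2*cos(3*a)/3


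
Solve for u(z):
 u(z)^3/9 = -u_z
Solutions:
 u(z) = -3*sqrt(2)*sqrt(-1/(C1 - z))/2
 u(z) = 3*sqrt(2)*sqrt(-1/(C1 - z))/2


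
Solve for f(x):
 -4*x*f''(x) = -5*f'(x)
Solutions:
 f(x) = C1 + C2*x^(9/4)


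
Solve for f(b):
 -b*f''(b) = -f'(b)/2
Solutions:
 f(b) = C1 + C2*b^(3/2)


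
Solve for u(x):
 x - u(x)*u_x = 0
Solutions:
 u(x) = -sqrt(C1 + x^2)
 u(x) = sqrt(C1 + x^2)


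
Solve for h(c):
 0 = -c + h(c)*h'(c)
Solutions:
 h(c) = -sqrt(C1 + c^2)
 h(c) = sqrt(C1 + c^2)


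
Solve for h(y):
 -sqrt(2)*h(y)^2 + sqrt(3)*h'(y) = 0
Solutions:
 h(y) = -3/(C1 + sqrt(6)*y)


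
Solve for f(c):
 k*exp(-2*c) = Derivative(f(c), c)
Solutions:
 f(c) = C1 - k*exp(-2*c)/2


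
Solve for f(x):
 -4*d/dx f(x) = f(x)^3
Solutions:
 f(x) = -sqrt(2)*sqrt(-1/(C1 - x))
 f(x) = sqrt(2)*sqrt(-1/(C1 - x))


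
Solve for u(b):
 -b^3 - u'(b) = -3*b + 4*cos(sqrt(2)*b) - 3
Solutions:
 u(b) = C1 - b^4/4 + 3*b^2/2 + 3*b - 2*sqrt(2)*sin(sqrt(2)*b)


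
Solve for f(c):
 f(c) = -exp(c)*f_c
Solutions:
 f(c) = C1*exp(exp(-c))


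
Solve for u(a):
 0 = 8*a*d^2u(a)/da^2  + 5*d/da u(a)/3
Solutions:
 u(a) = C1 + C2*a^(19/24)


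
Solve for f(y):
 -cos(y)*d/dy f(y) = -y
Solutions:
 f(y) = C1 + Integral(y/cos(y), y)


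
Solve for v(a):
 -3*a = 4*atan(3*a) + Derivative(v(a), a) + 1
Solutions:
 v(a) = C1 - 3*a^2/2 - 4*a*atan(3*a) - a + 2*log(9*a^2 + 1)/3


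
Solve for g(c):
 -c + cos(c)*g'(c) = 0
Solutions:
 g(c) = C1 + Integral(c/cos(c), c)


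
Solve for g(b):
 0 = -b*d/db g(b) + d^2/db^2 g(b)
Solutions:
 g(b) = C1 + C2*erfi(sqrt(2)*b/2)


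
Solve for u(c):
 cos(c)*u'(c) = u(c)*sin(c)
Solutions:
 u(c) = C1/cos(c)


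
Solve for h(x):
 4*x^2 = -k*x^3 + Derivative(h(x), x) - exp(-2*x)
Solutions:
 h(x) = C1 + k*x^4/4 + 4*x^3/3 - exp(-2*x)/2


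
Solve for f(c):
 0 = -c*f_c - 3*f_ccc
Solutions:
 f(c) = C1 + Integral(C2*airyai(-3^(2/3)*c/3) + C3*airybi(-3^(2/3)*c/3), c)


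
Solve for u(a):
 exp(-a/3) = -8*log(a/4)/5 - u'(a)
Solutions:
 u(a) = C1 - 8*a*log(a)/5 + 8*a*(1 + 2*log(2))/5 + 3*exp(-a/3)


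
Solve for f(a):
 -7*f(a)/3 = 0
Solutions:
 f(a) = 0


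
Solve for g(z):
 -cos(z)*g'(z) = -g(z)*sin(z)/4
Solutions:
 g(z) = C1/cos(z)^(1/4)


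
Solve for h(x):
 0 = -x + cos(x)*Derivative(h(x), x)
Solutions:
 h(x) = C1 + Integral(x/cos(x), x)


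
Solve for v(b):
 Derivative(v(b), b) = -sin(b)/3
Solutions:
 v(b) = C1 + cos(b)/3


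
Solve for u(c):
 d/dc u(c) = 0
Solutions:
 u(c) = C1


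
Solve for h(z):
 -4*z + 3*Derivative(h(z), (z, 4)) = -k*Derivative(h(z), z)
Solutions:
 h(z) = C1 + C2*exp(3^(2/3)*z*(-k)^(1/3)/3) + C3*exp(z*(-k)^(1/3)*(-3^(2/3) + 3*3^(1/6)*I)/6) + C4*exp(-z*(-k)^(1/3)*(3^(2/3) + 3*3^(1/6)*I)/6) + 2*z^2/k


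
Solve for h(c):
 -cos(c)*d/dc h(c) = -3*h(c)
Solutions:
 h(c) = C1*(sin(c) + 1)^(3/2)/(sin(c) - 1)^(3/2)


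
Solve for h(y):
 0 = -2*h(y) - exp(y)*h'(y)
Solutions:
 h(y) = C1*exp(2*exp(-y))


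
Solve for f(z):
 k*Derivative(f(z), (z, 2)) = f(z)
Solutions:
 f(z) = C1*exp(-z*sqrt(1/k)) + C2*exp(z*sqrt(1/k))


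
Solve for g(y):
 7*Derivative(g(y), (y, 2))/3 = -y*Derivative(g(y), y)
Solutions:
 g(y) = C1 + C2*erf(sqrt(42)*y/14)


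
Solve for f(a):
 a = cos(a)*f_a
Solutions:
 f(a) = C1 + Integral(a/cos(a), a)


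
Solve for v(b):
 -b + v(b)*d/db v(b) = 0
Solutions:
 v(b) = -sqrt(C1 + b^2)
 v(b) = sqrt(C1 + b^2)


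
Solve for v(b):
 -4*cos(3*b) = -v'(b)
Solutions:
 v(b) = C1 + 4*sin(3*b)/3


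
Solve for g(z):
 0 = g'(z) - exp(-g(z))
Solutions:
 g(z) = log(C1 + z)


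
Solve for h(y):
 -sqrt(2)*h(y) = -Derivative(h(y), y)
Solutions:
 h(y) = C1*exp(sqrt(2)*y)


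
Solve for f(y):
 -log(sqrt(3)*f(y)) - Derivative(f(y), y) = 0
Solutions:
 2*Integral(1/(2*log(_y) + log(3)), (_y, f(y))) = C1 - y


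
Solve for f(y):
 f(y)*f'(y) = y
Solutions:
 f(y) = -sqrt(C1 + y^2)
 f(y) = sqrt(C1 + y^2)


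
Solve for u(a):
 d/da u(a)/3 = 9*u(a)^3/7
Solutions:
 u(a) = -sqrt(14)*sqrt(-1/(C1 + 27*a))/2
 u(a) = sqrt(14)*sqrt(-1/(C1 + 27*a))/2


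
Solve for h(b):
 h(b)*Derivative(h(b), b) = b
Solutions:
 h(b) = -sqrt(C1 + b^2)
 h(b) = sqrt(C1 + b^2)


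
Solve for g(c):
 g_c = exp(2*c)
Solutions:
 g(c) = C1 + exp(2*c)/2


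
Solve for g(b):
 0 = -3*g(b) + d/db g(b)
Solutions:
 g(b) = C1*exp(3*b)


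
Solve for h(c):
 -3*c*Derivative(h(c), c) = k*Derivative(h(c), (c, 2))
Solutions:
 h(c) = C1 + C2*sqrt(k)*erf(sqrt(6)*c*sqrt(1/k)/2)


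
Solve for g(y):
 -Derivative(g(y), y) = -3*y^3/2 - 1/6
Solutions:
 g(y) = C1 + 3*y^4/8 + y/6


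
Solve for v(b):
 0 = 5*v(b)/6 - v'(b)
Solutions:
 v(b) = C1*exp(5*b/6)


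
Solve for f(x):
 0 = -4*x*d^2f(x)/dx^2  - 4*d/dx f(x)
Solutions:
 f(x) = C1 + C2*log(x)


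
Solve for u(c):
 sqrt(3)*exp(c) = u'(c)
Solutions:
 u(c) = C1 + sqrt(3)*exp(c)


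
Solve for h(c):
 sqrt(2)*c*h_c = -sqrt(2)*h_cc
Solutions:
 h(c) = C1 + C2*erf(sqrt(2)*c/2)


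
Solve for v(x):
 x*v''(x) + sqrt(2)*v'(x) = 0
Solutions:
 v(x) = C1 + C2*x^(1 - sqrt(2))


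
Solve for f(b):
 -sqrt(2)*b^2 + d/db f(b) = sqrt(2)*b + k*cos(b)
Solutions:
 f(b) = C1 + sqrt(2)*b^3/3 + sqrt(2)*b^2/2 + k*sin(b)


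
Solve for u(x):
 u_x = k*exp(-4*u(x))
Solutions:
 u(x) = log(-I*(C1 + 4*k*x)^(1/4))
 u(x) = log(I*(C1 + 4*k*x)^(1/4))
 u(x) = log(-(C1 + 4*k*x)^(1/4))
 u(x) = log(C1 + 4*k*x)/4


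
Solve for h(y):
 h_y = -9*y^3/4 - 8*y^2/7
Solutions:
 h(y) = C1 - 9*y^4/16 - 8*y^3/21


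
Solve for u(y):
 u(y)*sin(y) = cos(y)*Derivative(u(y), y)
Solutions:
 u(y) = C1/cos(y)


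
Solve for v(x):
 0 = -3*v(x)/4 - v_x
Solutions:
 v(x) = C1*exp(-3*x/4)


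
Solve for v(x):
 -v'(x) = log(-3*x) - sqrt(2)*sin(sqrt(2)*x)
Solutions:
 v(x) = C1 - x*log(-x) - x*log(3) + x - cos(sqrt(2)*x)


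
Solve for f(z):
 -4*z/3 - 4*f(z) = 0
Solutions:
 f(z) = -z/3


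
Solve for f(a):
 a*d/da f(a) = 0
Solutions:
 f(a) = C1


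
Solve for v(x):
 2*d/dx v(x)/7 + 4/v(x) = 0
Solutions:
 v(x) = -sqrt(C1 - 28*x)
 v(x) = sqrt(C1 - 28*x)


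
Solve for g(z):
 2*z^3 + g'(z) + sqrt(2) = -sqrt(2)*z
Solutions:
 g(z) = C1 - z^4/2 - sqrt(2)*z^2/2 - sqrt(2)*z


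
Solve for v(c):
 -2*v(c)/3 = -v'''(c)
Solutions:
 v(c) = C3*exp(2^(1/3)*3^(2/3)*c/3) + (C1*sin(2^(1/3)*3^(1/6)*c/2) + C2*cos(2^(1/3)*3^(1/6)*c/2))*exp(-2^(1/3)*3^(2/3)*c/6)


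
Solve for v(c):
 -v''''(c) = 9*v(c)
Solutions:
 v(c) = (C1*sin(sqrt(6)*c/2) + C2*cos(sqrt(6)*c/2))*exp(-sqrt(6)*c/2) + (C3*sin(sqrt(6)*c/2) + C4*cos(sqrt(6)*c/2))*exp(sqrt(6)*c/2)


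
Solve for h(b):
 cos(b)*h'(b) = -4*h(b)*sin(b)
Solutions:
 h(b) = C1*cos(b)^4


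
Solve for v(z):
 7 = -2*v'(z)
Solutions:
 v(z) = C1 - 7*z/2


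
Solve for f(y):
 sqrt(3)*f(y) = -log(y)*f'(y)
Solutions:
 f(y) = C1*exp(-sqrt(3)*li(y))


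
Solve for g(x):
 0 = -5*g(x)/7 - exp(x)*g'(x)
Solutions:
 g(x) = C1*exp(5*exp(-x)/7)


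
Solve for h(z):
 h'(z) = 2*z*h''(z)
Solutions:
 h(z) = C1 + C2*z^(3/2)


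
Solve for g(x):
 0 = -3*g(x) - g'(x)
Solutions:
 g(x) = C1*exp(-3*x)


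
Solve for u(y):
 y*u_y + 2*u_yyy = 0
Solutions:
 u(y) = C1 + Integral(C2*airyai(-2^(2/3)*y/2) + C3*airybi(-2^(2/3)*y/2), y)


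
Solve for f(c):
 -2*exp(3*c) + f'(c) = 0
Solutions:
 f(c) = C1 + 2*exp(3*c)/3


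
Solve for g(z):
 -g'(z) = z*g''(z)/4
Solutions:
 g(z) = C1 + C2/z^3


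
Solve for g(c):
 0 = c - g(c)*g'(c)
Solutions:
 g(c) = -sqrt(C1 + c^2)
 g(c) = sqrt(C1 + c^2)


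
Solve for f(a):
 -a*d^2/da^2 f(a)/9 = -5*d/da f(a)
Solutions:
 f(a) = C1 + C2*a^46


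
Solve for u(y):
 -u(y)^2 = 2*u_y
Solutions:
 u(y) = 2/(C1 + y)


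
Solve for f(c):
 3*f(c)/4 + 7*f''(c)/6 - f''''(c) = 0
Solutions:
 f(c) = C1*exp(-sqrt(3)*c*sqrt(7 + sqrt(157))/6) + C2*exp(sqrt(3)*c*sqrt(7 + sqrt(157))/6) + C3*sin(sqrt(3)*c*sqrt(-7 + sqrt(157))/6) + C4*cos(sqrt(3)*c*sqrt(-7 + sqrt(157))/6)


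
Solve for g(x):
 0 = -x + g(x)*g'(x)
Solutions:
 g(x) = -sqrt(C1 + x^2)
 g(x) = sqrt(C1 + x^2)


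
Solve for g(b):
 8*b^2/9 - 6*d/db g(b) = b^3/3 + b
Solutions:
 g(b) = C1 - b^4/72 + 4*b^3/81 - b^2/12


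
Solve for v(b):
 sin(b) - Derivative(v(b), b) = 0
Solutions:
 v(b) = C1 - cos(b)


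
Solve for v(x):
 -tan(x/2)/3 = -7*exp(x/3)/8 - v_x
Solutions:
 v(x) = C1 - 21*exp(x/3)/8 - 2*log(cos(x/2))/3


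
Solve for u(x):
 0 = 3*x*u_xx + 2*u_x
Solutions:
 u(x) = C1 + C2*x^(1/3)


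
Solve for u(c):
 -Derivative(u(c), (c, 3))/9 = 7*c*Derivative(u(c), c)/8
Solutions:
 u(c) = C1 + Integral(C2*airyai(-63^(1/3)*c/2) + C3*airybi(-63^(1/3)*c/2), c)


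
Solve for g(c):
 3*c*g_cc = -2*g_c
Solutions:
 g(c) = C1 + C2*c^(1/3)


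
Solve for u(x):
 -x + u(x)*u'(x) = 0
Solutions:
 u(x) = -sqrt(C1 + x^2)
 u(x) = sqrt(C1 + x^2)


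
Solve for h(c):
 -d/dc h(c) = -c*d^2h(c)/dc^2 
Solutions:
 h(c) = C1 + C2*c^2


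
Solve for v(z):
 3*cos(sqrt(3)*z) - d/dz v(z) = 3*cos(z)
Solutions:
 v(z) = C1 - 3*sin(z) + sqrt(3)*sin(sqrt(3)*z)


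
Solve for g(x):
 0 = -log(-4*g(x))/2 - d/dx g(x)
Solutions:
 2*Integral(1/(log(-_y) + 2*log(2)), (_y, g(x))) = C1 - x


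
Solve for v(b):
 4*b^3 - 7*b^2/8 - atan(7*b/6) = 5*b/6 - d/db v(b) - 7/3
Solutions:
 v(b) = C1 - b^4 + 7*b^3/24 + 5*b^2/12 + b*atan(7*b/6) - 7*b/3 - 3*log(49*b^2 + 36)/7


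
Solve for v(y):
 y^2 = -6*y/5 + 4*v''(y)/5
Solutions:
 v(y) = C1 + C2*y + 5*y^4/48 + y^3/4


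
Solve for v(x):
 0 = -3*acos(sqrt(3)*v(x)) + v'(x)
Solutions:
 Integral(1/acos(sqrt(3)*_y), (_y, v(x))) = C1 + 3*x


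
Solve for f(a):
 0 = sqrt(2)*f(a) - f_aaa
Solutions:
 f(a) = C3*exp(2^(1/6)*a) + (C1*sin(2^(1/6)*sqrt(3)*a/2) + C2*cos(2^(1/6)*sqrt(3)*a/2))*exp(-2^(1/6)*a/2)


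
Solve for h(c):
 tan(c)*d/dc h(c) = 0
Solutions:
 h(c) = C1


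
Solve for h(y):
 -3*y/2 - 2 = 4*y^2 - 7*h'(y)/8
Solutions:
 h(y) = C1 + 32*y^3/21 + 6*y^2/7 + 16*y/7


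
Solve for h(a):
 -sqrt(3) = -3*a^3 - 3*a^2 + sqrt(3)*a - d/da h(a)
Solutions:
 h(a) = C1 - 3*a^4/4 - a^3 + sqrt(3)*a^2/2 + sqrt(3)*a
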